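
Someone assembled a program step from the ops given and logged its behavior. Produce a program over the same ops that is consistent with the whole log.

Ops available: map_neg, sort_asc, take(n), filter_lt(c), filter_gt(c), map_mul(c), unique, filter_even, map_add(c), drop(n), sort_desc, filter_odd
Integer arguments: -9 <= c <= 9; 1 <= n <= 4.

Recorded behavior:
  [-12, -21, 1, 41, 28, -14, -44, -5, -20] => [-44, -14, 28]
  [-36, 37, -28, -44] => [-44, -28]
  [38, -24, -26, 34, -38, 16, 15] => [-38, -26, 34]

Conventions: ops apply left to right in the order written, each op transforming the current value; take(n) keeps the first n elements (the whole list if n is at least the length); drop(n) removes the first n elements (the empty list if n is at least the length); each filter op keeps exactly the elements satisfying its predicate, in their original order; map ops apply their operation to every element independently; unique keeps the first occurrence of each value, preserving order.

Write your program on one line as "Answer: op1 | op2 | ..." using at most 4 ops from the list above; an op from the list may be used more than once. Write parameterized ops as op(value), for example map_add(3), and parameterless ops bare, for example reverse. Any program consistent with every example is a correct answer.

drop(2) | filter_even | take(3) | sort_asc

Check, running the answer program on each example:
  [-12, -21, 1, 41, 28, -14, -44, -5, -20] -> [1, 41, 28, -14, -44, -5, -20] -> [28, -14, -44, -20] -> [28, -14, -44] -> [-44, -14, 28]
  [-36, 37, -28, -44] -> [-28, -44] -> [-28, -44] -> [-28, -44] -> [-44, -28]
  [38, -24, -26, 34, -38, 16, 15] -> [-26, 34, -38, 16, 15] -> [-26, 34, -38, 16] -> [-26, 34, -38] -> [-38, -26, 34]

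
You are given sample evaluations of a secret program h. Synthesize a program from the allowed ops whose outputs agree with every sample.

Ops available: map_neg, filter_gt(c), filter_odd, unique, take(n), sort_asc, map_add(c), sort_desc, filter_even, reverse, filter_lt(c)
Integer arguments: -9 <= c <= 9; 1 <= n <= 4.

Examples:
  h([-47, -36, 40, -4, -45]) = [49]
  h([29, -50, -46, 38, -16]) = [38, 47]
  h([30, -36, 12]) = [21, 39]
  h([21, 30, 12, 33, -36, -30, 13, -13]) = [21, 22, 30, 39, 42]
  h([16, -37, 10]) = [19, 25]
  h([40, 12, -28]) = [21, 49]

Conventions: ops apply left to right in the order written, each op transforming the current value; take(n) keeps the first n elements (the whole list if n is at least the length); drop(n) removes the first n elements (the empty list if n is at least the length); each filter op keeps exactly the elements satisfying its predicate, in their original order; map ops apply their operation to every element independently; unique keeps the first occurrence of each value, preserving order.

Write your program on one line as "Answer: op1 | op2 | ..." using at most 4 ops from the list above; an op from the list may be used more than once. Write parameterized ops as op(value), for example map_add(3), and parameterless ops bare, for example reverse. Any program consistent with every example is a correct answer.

sort_asc | filter_gt(9) | map_add(9)

Check, running the answer program on each example:
  [-47, -36, 40, -4, -45] -> [-47, -45, -36, -4, 40] -> [40] -> [49]
  [29, -50, -46, 38, -16] -> [-50, -46, -16, 29, 38] -> [29, 38] -> [38, 47]
  [30, -36, 12] -> [-36, 12, 30] -> [12, 30] -> [21, 39]
  [21, 30, 12, 33, -36, -30, 13, -13] -> [-36, -30, -13, 12, 13, 21, 30, 33] -> [12, 13, 21, 30, 33] -> [21, 22, 30, 39, 42]
  [16, -37, 10] -> [-37, 10, 16] -> [10, 16] -> [19, 25]
  [40, 12, -28] -> [-28, 12, 40] -> [12, 40] -> [21, 49]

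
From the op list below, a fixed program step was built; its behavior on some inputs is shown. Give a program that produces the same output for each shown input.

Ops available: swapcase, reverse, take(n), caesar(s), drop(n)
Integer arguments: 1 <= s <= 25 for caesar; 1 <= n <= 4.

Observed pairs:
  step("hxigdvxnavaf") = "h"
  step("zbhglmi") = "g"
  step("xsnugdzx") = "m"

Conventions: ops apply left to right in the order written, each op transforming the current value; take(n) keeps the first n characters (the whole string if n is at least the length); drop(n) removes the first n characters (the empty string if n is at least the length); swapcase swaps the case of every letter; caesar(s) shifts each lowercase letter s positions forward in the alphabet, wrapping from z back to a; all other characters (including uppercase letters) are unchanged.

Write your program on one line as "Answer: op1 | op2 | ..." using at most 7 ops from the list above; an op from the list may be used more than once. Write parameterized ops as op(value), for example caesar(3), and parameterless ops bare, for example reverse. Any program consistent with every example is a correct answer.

drop(2) | take(4) | take(2) | caesar(25) | reverse | drop(1)

Check, running the answer program on each example:
  "hxigdvxnavaf" -> "igdvxnavaf" -> "igdv" -> "ig" -> "hf" -> "fh" -> "h"
  "zbhglmi" -> "hglmi" -> "hglm" -> "hg" -> "gf" -> "fg" -> "g"
  "xsnugdzx" -> "nugdzx" -> "nugd" -> "nu" -> "mt" -> "tm" -> "m"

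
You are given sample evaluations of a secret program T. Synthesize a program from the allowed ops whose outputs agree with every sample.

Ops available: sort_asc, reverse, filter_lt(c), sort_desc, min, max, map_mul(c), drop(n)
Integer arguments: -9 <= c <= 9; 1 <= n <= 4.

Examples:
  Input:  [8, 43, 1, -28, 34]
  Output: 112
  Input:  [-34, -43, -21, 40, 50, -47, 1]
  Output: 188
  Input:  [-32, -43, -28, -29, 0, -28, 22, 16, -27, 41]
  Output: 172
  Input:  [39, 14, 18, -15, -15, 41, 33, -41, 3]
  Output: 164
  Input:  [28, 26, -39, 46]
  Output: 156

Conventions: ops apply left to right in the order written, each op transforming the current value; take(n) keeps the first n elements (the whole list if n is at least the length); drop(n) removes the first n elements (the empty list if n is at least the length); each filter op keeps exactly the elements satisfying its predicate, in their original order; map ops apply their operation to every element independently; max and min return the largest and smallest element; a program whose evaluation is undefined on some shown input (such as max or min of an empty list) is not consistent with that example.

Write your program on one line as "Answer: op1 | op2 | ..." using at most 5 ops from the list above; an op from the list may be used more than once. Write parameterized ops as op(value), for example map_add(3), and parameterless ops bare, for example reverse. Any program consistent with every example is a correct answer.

map_mul(-4) | sort_asc | sort_desc | max

Check, running the answer program on each example:
  [8, 43, 1, -28, 34] -> [-32, -172, -4, 112, -136] -> [-172, -136, -32, -4, 112] -> [112, -4, -32, -136, -172] -> 112
  [-34, -43, -21, 40, 50, -47, 1] -> [136, 172, 84, -160, -200, 188, -4] -> [-200, -160, -4, 84, 136, 172, 188] -> [188, 172, 136, 84, -4, -160, -200] -> 188
  [-32, -43, -28, -29, 0, -28, 22, 16, -27, 41] -> [128, 172, 112, 116, 0, 112, -88, -64, 108, -164] -> [-164, -88, -64, 0, 108, 112, 112, 116, 128, 172] -> [172, 128, 116, 112, 112, 108, 0, -64, -88, -164] -> 172
  [39, 14, 18, -15, -15, 41, 33, -41, 3] -> [-156, -56, -72, 60, 60, -164, -132, 164, -12] -> [-164, -156, -132, -72, -56, -12, 60, 60, 164] -> [164, 60, 60, -12, -56, -72, -132, -156, -164] -> 164
  [28, 26, -39, 46] -> [-112, -104, 156, -184] -> [-184, -112, -104, 156] -> [156, -104, -112, -184] -> 156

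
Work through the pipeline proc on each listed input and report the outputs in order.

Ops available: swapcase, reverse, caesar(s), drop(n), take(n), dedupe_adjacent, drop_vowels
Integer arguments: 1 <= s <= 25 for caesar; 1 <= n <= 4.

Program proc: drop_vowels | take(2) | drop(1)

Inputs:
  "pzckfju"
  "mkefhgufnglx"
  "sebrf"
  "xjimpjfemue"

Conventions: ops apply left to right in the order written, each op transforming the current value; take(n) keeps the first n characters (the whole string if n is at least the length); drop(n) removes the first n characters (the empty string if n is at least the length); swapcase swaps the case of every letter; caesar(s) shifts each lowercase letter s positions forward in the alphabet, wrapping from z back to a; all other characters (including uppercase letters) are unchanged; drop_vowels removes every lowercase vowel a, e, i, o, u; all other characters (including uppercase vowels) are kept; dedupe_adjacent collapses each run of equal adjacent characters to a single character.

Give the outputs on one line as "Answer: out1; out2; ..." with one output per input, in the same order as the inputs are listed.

Execution, op by op:
  "pzckfju" -> "pzckfj" -> "pz" -> "z"
  "mkefhgufnglx" -> "mkfhgfnglx" -> "mk" -> "k"
  "sebrf" -> "sbrf" -> "sb" -> "b"
  "xjimpjfemue" -> "xjmpjfm" -> "xj" -> "j"

"z"; "k"; "b"; "j"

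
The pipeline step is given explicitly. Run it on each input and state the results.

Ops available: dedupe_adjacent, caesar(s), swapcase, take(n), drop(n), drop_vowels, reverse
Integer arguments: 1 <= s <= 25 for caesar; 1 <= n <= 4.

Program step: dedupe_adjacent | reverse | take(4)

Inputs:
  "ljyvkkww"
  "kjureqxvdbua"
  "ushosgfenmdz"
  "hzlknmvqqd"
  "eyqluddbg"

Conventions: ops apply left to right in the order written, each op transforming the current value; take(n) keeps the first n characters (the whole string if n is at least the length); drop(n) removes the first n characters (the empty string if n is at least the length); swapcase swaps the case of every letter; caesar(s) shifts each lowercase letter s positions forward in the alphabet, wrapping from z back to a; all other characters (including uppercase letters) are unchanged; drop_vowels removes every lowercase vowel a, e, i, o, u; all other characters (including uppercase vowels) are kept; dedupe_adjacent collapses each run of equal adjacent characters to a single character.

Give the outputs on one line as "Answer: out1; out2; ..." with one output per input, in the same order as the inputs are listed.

"wkvy"; "aubd"; "zdmn"; "dqvm"; "gbdu"

Execution, op by op:
  "ljyvkkww" -> "ljyvkw" -> "wkvyjl" -> "wkvy"
  "kjureqxvdbua" -> "kjureqxvdbua" -> "aubdvxqerujk" -> "aubd"
  "ushosgfenmdz" -> "ushosgfenmdz" -> "zdmnefgsohsu" -> "zdmn"
  "hzlknmvqqd" -> "hzlknmvqd" -> "dqvmnklzh" -> "dqvm"
  "eyqluddbg" -> "eyqludbg" -> "gbdulqye" -> "gbdu"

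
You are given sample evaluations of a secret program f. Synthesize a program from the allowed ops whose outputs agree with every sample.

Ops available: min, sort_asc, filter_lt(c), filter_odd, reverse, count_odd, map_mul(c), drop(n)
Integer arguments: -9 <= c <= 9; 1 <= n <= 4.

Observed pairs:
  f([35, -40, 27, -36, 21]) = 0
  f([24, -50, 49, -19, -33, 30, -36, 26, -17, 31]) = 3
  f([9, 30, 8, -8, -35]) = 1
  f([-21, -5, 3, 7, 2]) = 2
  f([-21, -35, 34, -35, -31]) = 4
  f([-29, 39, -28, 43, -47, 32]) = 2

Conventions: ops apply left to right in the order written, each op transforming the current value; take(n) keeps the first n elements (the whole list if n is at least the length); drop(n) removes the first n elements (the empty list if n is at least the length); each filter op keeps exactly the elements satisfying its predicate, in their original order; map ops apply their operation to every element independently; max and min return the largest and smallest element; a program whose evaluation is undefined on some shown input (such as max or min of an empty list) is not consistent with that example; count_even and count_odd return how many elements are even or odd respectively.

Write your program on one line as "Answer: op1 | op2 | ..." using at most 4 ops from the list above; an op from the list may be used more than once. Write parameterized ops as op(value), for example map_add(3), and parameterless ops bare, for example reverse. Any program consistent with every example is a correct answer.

reverse | sort_asc | filter_lt(0) | count_odd

Check, running the answer program on each example:
  [35, -40, 27, -36, 21] -> [21, -36, 27, -40, 35] -> [-40, -36, 21, 27, 35] -> [-40, -36] -> 0
  [24, -50, 49, -19, -33, 30, -36, 26, -17, 31] -> [31, -17, 26, -36, 30, -33, -19, 49, -50, 24] -> [-50, -36, -33, -19, -17, 24, 26, 30, 31, 49] -> [-50, -36, -33, -19, -17] -> 3
  [9, 30, 8, -8, -35] -> [-35, -8, 8, 30, 9] -> [-35, -8, 8, 9, 30] -> [-35, -8] -> 1
  [-21, -5, 3, 7, 2] -> [2, 7, 3, -5, -21] -> [-21, -5, 2, 3, 7] -> [-21, -5] -> 2
  [-21, -35, 34, -35, -31] -> [-31, -35, 34, -35, -21] -> [-35, -35, -31, -21, 34] -> [-35, -35, -31, -21] -> 4
  [-29, 39, -28, 43, -47, 32] -> [32, -47, 43, -28, 39, -29] -> [-47, -29, -28, 32, 39, 43] -> [-47, -29, -28] -> 2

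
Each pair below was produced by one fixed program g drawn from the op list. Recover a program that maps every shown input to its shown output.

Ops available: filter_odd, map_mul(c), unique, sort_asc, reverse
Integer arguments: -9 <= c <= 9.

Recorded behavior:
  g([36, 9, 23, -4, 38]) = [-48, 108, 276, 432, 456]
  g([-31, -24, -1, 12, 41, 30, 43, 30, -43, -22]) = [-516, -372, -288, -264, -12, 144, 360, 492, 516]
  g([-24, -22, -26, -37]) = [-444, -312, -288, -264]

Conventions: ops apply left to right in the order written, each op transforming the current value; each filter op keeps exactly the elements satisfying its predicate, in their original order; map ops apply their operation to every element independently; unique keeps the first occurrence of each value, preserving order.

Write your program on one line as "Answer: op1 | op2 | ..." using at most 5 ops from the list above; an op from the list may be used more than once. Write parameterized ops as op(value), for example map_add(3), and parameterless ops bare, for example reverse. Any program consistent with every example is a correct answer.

map_mul(-4) | sort_asc | unique | reverse | map_mul(-3)

Check, running the answer program on each example:
  [36, 9, 23, -4, 38] -> [-144, -36, -92, 16, -152] -> [-152, -144, -92, -36, 16] -> [-152, -144, -92, -36, 16] -> [16, -36, -92, -144, -152] -> [-48, 108, 276, 432, 456]
  [-31, -24, -1, 12, 41, 30, 43, 30, -43, -22] -> [124, 96, 4, -48, -164, -120, -172, -120, 172, 88] -> [-172, -164, -120, -120, -48, 4, 88, 96, 124, 172] -> [-172, -164, -120, -48, 4, 88, 96, 124, 172] -> [172, 124, 96, 88, 4, -48, -120, -164, -172] -> [-516, -372, -288, -264, -12, 144, 360, 492, 516]
  [-24, -22, -26, -37] -> [96, 88, 104, 148] -> [88, 96, 104, 148] -> [88, 96, 104, 148] -> [148, 104, 96, 88] -> [-444, -312, -288, -264]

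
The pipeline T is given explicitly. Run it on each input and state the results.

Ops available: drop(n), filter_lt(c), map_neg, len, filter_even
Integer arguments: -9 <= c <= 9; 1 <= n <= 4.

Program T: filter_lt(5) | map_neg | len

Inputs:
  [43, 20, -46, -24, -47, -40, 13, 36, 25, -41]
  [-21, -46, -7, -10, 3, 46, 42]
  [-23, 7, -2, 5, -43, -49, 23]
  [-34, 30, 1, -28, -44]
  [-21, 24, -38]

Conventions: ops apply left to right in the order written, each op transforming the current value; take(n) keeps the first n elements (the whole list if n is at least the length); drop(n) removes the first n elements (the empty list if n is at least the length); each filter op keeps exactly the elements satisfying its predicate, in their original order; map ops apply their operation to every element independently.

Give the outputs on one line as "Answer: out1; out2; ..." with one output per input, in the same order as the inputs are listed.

Execution, op by op:
  [43, 20, -46, -24, -47, -40, 13, 36, 25, -41] -> [-46, -24, -47, -40, -41] -> [46, 24, 47, 40, 41] -> 5
  [-21, -46, -7, -10, 3, 46, 42] -> [-21, -46, -7, -10, 3] -> [21, 46, 7, 10, -3] -> 5
  [-23, 7, -2, 5, -43, -49, 23] -> [-23, -2, -43, -49] -> [23, 2, 43, 49] -> 4
  [-34, 30, 1, -28, -44] -> [-34, 1, -28, -44] -> [34, -1, 28, 44] -> 4
  [-21, 24, -38] -> [-21, -38] -> [21, 38] -> 2

5; 5; 4; 4; 2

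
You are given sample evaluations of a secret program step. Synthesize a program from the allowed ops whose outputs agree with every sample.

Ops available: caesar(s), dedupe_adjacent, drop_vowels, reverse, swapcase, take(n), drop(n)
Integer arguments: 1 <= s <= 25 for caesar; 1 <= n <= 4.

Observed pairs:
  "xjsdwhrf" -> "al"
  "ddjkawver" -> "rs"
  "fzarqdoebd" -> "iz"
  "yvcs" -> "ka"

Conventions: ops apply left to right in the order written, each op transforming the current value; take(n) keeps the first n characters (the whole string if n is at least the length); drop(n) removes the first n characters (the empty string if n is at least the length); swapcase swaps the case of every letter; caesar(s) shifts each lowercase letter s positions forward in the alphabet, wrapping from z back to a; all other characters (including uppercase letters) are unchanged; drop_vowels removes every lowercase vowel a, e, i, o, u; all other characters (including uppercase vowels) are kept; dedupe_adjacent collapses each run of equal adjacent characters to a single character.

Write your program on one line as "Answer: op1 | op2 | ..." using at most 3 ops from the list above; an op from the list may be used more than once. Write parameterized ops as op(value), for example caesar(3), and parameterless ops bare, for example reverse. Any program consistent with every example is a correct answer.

caesar(8) | take(4) | drop(2)

Check, running the answer program on each example:
  "xjsdwhrf" -> "fralepzn" -> "fral" -> "al"
  "ddjkawver" -> "llrsiedmz" -> "llrs" -> "rs"
  "fzarqdoebd" -> "nhizylwmjl" -> "nhiz" -> "iz"
  "yvcs" -> "gdka" -> "gdka" -> "ka"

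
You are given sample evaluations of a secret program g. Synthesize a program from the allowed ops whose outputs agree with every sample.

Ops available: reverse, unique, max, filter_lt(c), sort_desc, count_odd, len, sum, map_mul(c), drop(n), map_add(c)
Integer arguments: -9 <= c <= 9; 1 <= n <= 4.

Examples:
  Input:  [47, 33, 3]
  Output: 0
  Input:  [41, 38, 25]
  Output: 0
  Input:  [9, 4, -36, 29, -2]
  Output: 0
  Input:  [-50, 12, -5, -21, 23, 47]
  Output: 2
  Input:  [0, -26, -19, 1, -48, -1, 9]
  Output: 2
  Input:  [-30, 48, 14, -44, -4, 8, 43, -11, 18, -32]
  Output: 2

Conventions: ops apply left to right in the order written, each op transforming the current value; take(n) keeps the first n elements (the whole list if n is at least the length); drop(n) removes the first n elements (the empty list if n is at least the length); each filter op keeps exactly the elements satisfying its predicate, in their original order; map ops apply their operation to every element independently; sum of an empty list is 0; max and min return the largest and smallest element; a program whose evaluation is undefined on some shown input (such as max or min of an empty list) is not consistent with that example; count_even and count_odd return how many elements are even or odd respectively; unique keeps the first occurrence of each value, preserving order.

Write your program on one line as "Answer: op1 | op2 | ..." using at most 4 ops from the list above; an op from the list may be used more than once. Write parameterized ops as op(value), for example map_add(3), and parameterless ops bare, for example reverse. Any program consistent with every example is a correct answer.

drop(4) | sort_desc | map_mul(-1) | count_odd

Check, running the answer program on each example:
  [47, 33, 3] -> [] -> [] -> [] -> 0
  [41, 38, 25] -> [] -> [] -> [] -> 0
  [9, 4, -36, 29, -2] -> [-2] -> [-2] -> [2] -> 0
  [-50, 12, -5, -21, 23, 47] -> [23, 47] -> [47, 23] -> [-47, -23] -> 2
  [0, -26, -19, 1, -48, -1, 9] -> [-48, -1, 9] -> [9, -1, -48] -> [-9, 1, 48] -> 2
  [-30, 48, 14, -44, -4, 8, 43, -11, 18, -32] -> [-4, 8, 43, -11, 18, -32] -> [43, 18, 8, -4, -11, -32] -> [-43, -18, -8, 4, 11, 32] -> 2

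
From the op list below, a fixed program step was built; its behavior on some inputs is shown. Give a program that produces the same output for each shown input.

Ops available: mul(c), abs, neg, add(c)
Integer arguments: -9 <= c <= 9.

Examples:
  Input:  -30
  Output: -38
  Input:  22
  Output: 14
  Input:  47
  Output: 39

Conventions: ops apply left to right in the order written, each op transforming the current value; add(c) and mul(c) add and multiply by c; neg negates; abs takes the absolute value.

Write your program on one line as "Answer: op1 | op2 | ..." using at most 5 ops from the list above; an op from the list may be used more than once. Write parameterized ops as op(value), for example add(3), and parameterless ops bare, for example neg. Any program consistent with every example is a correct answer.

add(-5) | add(3) | add(3) | add(-9)

Check, running the answer program on each example:
  -30 -> -35 -> -32 -> -29 -> -38
  22 -> 17 -> 20 -> 23 -> 14
  47 -> 42 -> 45 -> 48 -> 39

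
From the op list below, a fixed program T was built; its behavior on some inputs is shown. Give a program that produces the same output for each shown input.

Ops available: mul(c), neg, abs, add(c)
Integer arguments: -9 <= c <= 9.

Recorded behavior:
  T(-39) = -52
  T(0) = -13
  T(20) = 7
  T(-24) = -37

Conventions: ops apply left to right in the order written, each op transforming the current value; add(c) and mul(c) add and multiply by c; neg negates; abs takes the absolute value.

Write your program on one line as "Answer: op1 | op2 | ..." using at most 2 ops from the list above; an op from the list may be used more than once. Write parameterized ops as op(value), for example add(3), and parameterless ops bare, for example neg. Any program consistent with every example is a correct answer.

add(-6) | add(-7)

Check, running the answer program on each example:
  -39 -> -45 -> -52
  0 -> -6 -> -13
  20 -> 14 -> 7
  -24 -> -30 -> -37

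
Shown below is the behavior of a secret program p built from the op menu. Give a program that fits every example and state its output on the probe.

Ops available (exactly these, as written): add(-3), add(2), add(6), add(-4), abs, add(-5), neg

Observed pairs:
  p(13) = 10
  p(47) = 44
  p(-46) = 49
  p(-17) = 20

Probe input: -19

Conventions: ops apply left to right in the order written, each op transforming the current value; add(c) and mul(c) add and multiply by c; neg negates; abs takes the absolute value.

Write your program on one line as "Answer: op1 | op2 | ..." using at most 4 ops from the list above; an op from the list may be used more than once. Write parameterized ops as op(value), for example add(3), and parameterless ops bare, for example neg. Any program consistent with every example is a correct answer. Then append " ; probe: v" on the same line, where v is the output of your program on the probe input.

add(2) | add(-5) | abs ; probe: 22

Check, running the answer program on each example:
  13 -> 15 -> 10 -> 10
  47 -> 49 -> 44 -> 44
  -46 -> -44 -> -49 -> 49
  -17 -> -15 -> -20 -> 20
  probe: -19 -> -17 -> -22 -> 22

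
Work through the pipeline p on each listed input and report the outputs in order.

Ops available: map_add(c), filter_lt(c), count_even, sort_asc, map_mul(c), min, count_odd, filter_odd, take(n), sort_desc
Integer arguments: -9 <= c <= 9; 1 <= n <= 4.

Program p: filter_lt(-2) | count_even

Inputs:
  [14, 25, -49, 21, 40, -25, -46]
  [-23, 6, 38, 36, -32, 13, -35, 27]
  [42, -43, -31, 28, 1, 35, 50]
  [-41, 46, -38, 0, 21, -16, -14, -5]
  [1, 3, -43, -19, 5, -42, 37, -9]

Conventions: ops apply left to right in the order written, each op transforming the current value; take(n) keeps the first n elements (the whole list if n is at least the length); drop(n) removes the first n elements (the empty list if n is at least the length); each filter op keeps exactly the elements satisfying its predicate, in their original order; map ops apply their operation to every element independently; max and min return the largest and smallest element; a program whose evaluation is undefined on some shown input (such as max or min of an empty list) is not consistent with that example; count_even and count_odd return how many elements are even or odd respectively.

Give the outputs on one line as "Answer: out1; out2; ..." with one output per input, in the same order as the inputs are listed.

1; 1; 0; 3; 1

Execution, op by op:
  [14, 25, -49, 21, 40, -25, -46] -> [-49, -25, -46] -> 1
  [-23, 6, 38, 36, -32, 13, -35, 27] -> [-23, -32, -35] -> 1
  [42, -43, -31, 28, 1, 35, 50] -> [-43, -31] -> 0
  [-41, 46, -38, 0, 21, -16, -14, -5] -> [-41, -38, -16, -14, -5] -> 3
  [1, 3, -43, -19, 5, -42, 37, -9] -> [-43, -19, -42, -9] -> 1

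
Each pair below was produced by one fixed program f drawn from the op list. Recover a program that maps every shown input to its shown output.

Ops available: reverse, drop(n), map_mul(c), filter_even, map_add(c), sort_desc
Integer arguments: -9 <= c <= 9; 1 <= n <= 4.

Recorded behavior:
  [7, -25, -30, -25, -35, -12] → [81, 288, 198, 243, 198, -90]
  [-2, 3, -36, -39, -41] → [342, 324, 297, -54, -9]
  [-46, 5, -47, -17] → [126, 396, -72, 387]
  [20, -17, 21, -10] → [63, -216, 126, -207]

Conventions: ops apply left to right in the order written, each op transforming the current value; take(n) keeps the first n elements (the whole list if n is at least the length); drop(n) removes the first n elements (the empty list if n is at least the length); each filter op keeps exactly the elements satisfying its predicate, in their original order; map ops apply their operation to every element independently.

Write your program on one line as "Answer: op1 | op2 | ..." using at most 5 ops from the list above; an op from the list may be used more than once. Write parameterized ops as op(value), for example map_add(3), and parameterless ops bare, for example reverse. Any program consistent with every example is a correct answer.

reverse | map_add(2) | map_mul(-9) | map_add(-9)

Check, running the answer program on each example:
  [7, -25, -30, -25, -35, -12] -> [-12, -35, -25, -30, -25, 7] -> [-10, -33, -23, -28, -23, 9] -> [90, 297, 207, 252, 207, -81] -> [81, 288, 198, 243, 198, -90]
  [-2, 3, -36, -39, -41] -> [-41, -39, -36, 3, -2] -> [-39, -37, -34, 5, 0] -> [351, 333, 306, -45, 0] -> [342, 324, 297, -54, -9]
  [-46, 5, -47, -17] -> [-17, -47, 5, -46] -> [-15, -45, 7, -44] -> [135, 405, -63, 396] -> [126, 396, -72, 387]
  [20, -17, 21, -10] -> [-10, 21, -17, 20] -> [-8, 23, -15, 22] -> [72, -207, 135, -198] -> [63, -216, 126, -207]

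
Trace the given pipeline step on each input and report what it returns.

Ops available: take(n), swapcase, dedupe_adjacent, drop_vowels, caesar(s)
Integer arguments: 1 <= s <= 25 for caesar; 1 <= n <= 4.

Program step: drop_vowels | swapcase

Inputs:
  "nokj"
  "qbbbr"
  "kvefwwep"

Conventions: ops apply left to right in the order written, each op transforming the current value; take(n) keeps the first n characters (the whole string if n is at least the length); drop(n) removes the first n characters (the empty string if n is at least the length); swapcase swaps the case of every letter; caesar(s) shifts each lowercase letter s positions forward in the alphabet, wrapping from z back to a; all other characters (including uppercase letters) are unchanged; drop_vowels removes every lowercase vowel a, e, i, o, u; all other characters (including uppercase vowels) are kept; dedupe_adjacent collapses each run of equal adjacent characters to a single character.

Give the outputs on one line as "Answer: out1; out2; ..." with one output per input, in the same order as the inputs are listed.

"NKJ"; "QBBBR"; "KVFWWP"

Execution, op by op:
  "nokj" -> "nkj" -> "NKJ"
  "qbbbr" -> "qbbbr" -> "QBBBR"
  "kvefwwep" -> "kvfwwp" -> "KVFWWP"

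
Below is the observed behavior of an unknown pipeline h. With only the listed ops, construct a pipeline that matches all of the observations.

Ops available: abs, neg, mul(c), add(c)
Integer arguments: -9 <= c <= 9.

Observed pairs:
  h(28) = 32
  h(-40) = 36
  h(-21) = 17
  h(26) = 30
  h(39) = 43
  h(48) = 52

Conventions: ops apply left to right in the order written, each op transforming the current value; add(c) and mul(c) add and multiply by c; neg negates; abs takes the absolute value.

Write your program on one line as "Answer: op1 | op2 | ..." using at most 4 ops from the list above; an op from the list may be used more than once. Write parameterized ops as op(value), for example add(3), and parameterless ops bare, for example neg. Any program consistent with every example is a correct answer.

neg | add(-4) | abs

Check, running the answer program on each example:
  28 -> -28 -> -32 -> 32
  -40 -> 40 -> 36 -> 36
  -21 -> 21 -> 17 -> 17
  26 -> -26 -> -30 -> 30
  39 -> -39 -> -43 -> 43
  48 -> -48 -> -52 -> 52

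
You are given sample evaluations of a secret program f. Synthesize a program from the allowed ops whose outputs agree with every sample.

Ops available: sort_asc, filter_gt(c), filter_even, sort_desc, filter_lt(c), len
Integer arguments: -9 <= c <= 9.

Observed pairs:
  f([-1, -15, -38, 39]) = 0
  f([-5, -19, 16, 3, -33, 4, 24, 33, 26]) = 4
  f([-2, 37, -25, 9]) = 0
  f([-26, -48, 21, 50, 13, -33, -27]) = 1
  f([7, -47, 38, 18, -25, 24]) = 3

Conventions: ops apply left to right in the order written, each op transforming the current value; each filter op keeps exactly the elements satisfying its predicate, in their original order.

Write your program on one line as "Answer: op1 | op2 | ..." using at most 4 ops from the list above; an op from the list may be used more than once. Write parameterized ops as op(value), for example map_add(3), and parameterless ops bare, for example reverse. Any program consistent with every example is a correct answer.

sort_asc | filter_even | filter_gt(3) | len

Check, running the answer program on each example:
  [-1, -15, -38, 39] -> [-38, -15, -1, 39] -> [-38] -> [] -> 0
  [-5, -19, 16, 3, -33, 4, 24, 33, 26] -> [-33, -19, -5, 3, 4, 16, 24, 26, 33] -> [4, 16, 24, 26] -> [4, 16, 24, 26] -> 4
  [-2, 37, -25, 9] -> [-25, -2, 9, 37] -> [-2] -> [] -> 0
  [-26, -48, 21, 50, 13, -33, -27] -> [-48, -33, -27, -26, 13, 21, 50] -> [-48, -26, 50] -> [50] -> 1
  [7, -47, 38, 18, -25, 24] -> [-47, -25, 7, 18, 24, 38] -> [18, 24, 38] -> [18, 24, 38] -> 3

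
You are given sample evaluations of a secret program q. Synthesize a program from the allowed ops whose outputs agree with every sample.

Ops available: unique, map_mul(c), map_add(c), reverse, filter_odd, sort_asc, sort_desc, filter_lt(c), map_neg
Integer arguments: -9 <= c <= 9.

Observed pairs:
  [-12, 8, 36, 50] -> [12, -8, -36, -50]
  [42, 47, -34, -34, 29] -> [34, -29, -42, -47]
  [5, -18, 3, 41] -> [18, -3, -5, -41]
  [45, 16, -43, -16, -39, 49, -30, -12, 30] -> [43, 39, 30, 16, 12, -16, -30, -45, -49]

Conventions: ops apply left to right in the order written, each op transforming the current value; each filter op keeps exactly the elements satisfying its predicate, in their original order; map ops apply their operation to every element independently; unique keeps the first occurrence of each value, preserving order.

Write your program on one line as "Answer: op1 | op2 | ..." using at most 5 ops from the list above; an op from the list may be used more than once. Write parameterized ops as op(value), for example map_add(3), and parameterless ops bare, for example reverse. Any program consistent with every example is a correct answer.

sort_desc | unique | reverse | map_neg

Check, running the answer program on each example:
  [-12, 8, 36, 50] -> [50, 36, 8, -12] -> [50, 36, 8, -12] -> [-12, 8, 36, 50] -> [12, -8, -36, -50]
  [42, 47, -34, -34, 29] -> [47, 42, 29, -34, -34] -> [47, 42, 29, -34] -> [-34, 29, 42, 47] -> [34, -29, -42, -47]
  [5, -18, 3, 41] -> [41, 5, 3, -18] -> [41, 5, 3, -18] -> [-18, 3, 5, 41] -> [18, -3, -5, -41]
  [45, 16, -43, -16, -39, 49, -30, -12, 30] -> [49, 45, 30, 16, -12, -16, -30, -39, -43] -> [49, 45, 30, 16, -12, -16, -30, -39, -43] -> [-43, -39, -30, -16, -12, 16, 30, 45, 49] -> [43, 39, 30, 16, 12, -16, -30, -45, -49]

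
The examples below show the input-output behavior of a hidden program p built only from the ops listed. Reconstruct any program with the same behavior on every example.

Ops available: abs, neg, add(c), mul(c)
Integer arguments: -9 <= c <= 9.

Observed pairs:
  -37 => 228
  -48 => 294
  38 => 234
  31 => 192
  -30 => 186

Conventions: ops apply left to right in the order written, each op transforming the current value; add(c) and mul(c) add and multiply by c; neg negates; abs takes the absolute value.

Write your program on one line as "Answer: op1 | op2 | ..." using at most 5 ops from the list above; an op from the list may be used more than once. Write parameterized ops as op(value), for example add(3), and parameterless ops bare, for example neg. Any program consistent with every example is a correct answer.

abs | mul(-6) | add(-6) | neg

Check, running the answer program on each example:
  -37 -> 37 -> -222 -> -228 -> 228
  -48 -> 48 -> -288 -> -294 -> 294
  38 -> 38 -> -228 -> -234 -> 234
  31 -> 31 -> -186 -> -192 -> 192
  -30 -> 30 -> -180 -> -186 -> 186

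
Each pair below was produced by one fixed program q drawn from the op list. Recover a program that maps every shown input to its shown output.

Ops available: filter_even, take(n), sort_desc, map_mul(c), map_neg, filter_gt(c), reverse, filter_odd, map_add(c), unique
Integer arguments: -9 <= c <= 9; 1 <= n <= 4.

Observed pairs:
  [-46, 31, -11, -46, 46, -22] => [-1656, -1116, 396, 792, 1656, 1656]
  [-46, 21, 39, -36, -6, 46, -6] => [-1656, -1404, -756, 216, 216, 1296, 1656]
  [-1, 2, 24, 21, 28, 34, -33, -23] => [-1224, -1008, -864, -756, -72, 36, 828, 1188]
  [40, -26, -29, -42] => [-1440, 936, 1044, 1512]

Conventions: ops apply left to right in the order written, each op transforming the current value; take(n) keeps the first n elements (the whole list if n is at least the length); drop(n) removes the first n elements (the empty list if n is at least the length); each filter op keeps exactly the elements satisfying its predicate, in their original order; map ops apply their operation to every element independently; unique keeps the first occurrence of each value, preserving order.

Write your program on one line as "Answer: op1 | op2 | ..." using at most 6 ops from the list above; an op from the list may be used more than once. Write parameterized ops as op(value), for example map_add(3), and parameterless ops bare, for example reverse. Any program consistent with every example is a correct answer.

map_neg | map_mul(-6) | reverse | sort_desc | map_mul(-6)

Check, running the answer program on each example:
  [-46, 31, -11, -46, 46, -22] -> [46, -31, 11, 46, -46, 22] -> [-276, 186, -66, -276, 276, -132] -> [-132, 276, -276, -66, 186, -276] -> [276, 186, -66, -132, -276, -276] -> [-1656, -1116, 396, 792, 1656, 1656]
  [-46, 21, 39, -36, -6, 46, -6] -> [46, -21, -39, 36, 6, -46, 6] -> [-276, 126, 234, -216, -36, 276, -36] -> [-36, 276, -36, -216, 234, 126, -276] -> [276, 234, 126, -36, -36, -216, -276] -> [-1656, -1404, -756, 216, 216, 1296, 1656]
  [-1, 2, 24, 21, 28, 34, -33, -23] -> [1, -2, -24, -21, -28, -34, 33, 23] -> [-6, 12, 144, 126, 168, 204, -198, -138] -> [-138, -198, 204, 168, 126, 144, 12, -6] -> [204, 168, 144, 126, 12, -6, -138, -198] -> [-1224, -1008, -864, -756, -72, 36, 828, 1188]
  [40, -26, -29, -42] -> [-40, 26, 29, 42] -> [240, -156, -174, -252] -> [-252, -174, -156, 240] -> [240, -156, -174, -252] -> [-1440, 936, 1044, 1512]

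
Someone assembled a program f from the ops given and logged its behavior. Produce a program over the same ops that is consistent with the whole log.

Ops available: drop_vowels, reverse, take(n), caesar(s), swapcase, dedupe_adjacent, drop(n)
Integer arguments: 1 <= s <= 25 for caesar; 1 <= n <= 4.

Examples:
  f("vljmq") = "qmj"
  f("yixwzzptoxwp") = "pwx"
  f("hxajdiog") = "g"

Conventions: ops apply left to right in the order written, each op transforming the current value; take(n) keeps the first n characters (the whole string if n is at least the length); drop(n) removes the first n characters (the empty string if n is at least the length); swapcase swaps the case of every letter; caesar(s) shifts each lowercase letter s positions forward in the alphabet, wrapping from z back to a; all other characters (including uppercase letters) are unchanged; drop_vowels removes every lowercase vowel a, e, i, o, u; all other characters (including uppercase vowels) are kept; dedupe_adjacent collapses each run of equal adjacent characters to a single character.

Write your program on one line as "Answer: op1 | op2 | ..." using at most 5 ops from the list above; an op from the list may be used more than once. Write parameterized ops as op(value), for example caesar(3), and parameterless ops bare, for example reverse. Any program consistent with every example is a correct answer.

dedupe_adjacent | reverse | take(3) | drop_vowels

Check, running the answer program on each example:
  "vljmq" -> "vljmq" -> "qmjlv" -> "qmj" -> "qmj"
  "yixwzzptoxwp" -> "yixwzptoxwp" -> "pwxotpzwxiy" -> "pwx" -> "pwx"
  "hxajdiog" -> "hxajdiog" -> "goidjaxh" -> "goi" -> "g"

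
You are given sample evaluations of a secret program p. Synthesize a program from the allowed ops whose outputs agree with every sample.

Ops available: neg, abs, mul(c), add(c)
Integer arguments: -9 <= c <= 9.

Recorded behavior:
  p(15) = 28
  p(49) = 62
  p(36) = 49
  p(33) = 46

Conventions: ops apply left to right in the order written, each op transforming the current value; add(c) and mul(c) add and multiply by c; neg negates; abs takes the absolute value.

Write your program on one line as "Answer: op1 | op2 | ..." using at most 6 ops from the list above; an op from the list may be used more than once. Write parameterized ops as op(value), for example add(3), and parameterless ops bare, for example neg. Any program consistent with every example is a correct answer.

neg | add(-4) | neg | add(5) | add(4)

Check, running the answer program on each example:
  15 -> -15 -> -19 -> 19 -> 24 -> 28
  49 -> -49 -> -53 -> 53 -> 58 -> 62
  36 -> -36 -> -40 -> 40 -> 45 -> 49
  33 -> -33 -> -37 -> 37 -> 42 -> 46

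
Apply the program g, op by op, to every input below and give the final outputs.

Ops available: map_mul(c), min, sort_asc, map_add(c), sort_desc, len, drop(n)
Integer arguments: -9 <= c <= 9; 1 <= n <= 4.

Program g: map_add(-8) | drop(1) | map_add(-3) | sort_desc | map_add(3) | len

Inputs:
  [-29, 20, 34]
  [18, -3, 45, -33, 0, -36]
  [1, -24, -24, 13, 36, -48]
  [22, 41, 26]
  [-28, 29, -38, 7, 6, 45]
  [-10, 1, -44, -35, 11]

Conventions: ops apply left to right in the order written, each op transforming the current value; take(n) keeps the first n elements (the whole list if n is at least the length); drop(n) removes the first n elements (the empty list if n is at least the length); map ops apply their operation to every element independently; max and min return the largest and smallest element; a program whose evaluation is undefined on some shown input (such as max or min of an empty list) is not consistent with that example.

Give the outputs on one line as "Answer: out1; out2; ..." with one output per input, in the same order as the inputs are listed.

2; 5; 5; 2; 5; 4

Execution, op by op:
  [-29, 20, 34] -> [-37, 12, 26] -> [12, 26] -> [9, 23] -> [23, 9] -> [26, 12] -> 2
  [18, -3, 45, -33, 0, -36] -> [10, -11, 37, -41, -8, -44] -> [-11, 37, -41, -8, -44] -> [-14, 34, -44, -11, -47] -> [34, -11, -14, -44, -47] -> [37, -8, -11, -41, -44] -> 5
  [1, -24, -24, 13, 36, -48] -> [-7, -32, -32, 5, 28, -56] -> [-32, -32, 5, 28, -56] -> [-35, -35, 2, 25, -59] -> [25, 2, -35, -35, -59] -> [28, 5, -32, -32, -56] -> 5
  [22, 41, 26] -> [14, 33, 18] -> [33, 18] -> [30, 15] -> [30, 15] -> [33, 18] -> 2
  [-28, 29, -38, 7, 6, 45] -> [-36, 21, -46, -1, -2, 37] -> [21, -46, -1, -2, 37] -> [18, -49, -4, -5, 34] -> [34, 18, -4, -5, -49] -> [37, 21, -1, -2, -46] -> 5
  [-10, 1, -44, -35, 11] -> [-18, -7, -52, -43, 3] -> [-7, -52, -43, 3] -> [-10, -55, -46, 0] -> [0, -10, -46, -55] -> [3, -7, -43, -52] -> 4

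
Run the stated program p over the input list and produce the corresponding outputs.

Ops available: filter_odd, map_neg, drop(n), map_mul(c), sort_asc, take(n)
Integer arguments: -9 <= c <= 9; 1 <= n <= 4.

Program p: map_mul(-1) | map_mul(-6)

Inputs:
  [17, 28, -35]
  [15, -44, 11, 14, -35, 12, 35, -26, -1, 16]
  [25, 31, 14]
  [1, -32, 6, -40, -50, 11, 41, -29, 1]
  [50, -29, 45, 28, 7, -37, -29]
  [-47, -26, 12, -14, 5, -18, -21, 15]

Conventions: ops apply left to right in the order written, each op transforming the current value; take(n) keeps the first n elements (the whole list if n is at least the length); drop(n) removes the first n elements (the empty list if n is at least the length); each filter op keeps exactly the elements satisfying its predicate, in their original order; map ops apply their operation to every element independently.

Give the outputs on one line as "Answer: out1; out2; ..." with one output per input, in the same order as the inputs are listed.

[102, 168, -210]; [90, -264, 66, 84, -210, 72, 210, -156, -6, 96]; [150, 186, 84]; [6, -192, 36, -240, -300, 66, 246, -174, 6]; [300, -174, 270, 168, 42, -222, -174]; [-282, -156, 72, -84, 30, -108, -126, 90]

Execution, op by op:
  [17, 28, -35] -> [-17, -28, 35] -> [102, 168, -210]
  [15, -44, 11, 14, -35, 12, 35, -26, -1, 16] -> [-15, 44, -11, -14, 35, -12, -35, 26, 1, -16] -> [90, -264, 66, 84, -210, 72, 210, -156, -6, 96]
  [25, 31, 14] -> [-25, -31, -14] -> [150, 186, 84]
  [1, -32, 6, -40, -50, 11, 41, -29, 1] -> [-1, 32, -6, 40, 50, -11, -41, 29, -1] -> [6, -192, 36, -240, -300, 66, 246, -174, 6]
  [50, -29, 45, 28, 7, -37, -29] -> [-50, 29, -45, -28, -7, 37, 29] -> [300, -174, 270, 168, 42, -222, -174]
  [-47, -26, 12, -14, 5, -18, -21, 15] -> [47, 26, -12, 14, -5, 18, 21, -15] -> [-282, -156, 72, -84, 30, -108, -126, 90]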